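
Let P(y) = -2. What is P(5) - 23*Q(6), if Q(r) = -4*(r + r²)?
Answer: 3862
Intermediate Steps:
Q(r) = -4*r - 4*r²
P(5) - 23*Q(6) = -2 - (-92)*6*(1 + 6) = -2 - (-92)*6*7 = -2 - 23*(-168) = -2 + 3864 = 3862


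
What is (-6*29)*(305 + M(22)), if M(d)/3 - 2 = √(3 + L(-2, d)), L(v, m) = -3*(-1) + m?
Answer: -54114 - 1044*√7 ≈ -56876.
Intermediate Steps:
L(v, m) = 3 + m
M(d) = 6 + 3*√(6 + d) (M(d) = 6 + 3*√(3 + (3 + d)) = 6 + 3*√(6 + d))
(-6*29)*(305 + M(22)) = (-6*29)*(305 + (6 + 3*√(6 + 22))) = -174*(305 + (6 + 3*√28)) = -174*(305 + (6 + 3*(2*√7))) = -174*(305 + (6 + 6*√7)) = -174*(311 + 6*√7) = -54114 - 1044*√7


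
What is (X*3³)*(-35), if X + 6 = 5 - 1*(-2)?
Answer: -945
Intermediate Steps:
X = 1 (X = -6 + (5 - 1*(-2)) = -6 + (5 + 2) = -6 + 7 = 1)
(X*3³)*(-35) = (1*3³)*(-35) = (1*27)*(-35) = 27*(-35) = -945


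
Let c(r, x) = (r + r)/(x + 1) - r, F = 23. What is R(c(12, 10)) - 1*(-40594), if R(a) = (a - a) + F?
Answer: 40617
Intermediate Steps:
c(r, x) = -r + 2*r/(1 + x) (c(r, x) = (2*r)/(1 + x) - r = 2*r/(1 + x) - r = -r + 2*r/(1 + x))
R(a) = 23 (R(a) = (a - a) + 23 = 0 + 23 = 23)
R(c(12, 10)) - 1*(-40594) = 23 - 1*(-40594) = 23 + 40594 = 40617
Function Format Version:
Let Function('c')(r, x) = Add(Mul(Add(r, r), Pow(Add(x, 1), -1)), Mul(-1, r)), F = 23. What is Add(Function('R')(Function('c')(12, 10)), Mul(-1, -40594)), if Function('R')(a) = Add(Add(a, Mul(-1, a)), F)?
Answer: 40617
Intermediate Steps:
Function('c')(r, x) = Add(Mul(-1, r), Mul(2, r, Pow(Add(1, x), -1))) (Function('c')(r, x) = Add(Mul(Mul(2, r), Pow(Add(1, x), -1)), Mul(-1, r)) = Add(Mul(2, r, Pow(Add(1, x), -1)), Mul(-1, r)) = Add(Mul(-1, r), Mul(2, r, Pow(Add(1, x), -1))))
Function('R')(a) = 23 (Function('R')(a) = Add(Add(a, Mul(-1, a)), 23) = Add(0, 23) = 23)
Add(Function('R')(Function('c')(12, 10)), Mul(-1, -40594)) = Add(23, Mul(-1, -40594)) = Add(23, 40594) = 40617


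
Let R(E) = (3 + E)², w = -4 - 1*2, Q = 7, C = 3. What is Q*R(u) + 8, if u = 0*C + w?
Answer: 71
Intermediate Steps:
w = -6 (w = -4 - 2 = -6)
u = -6 (u = 0*3 - 6 = 0 - 6 = -6)
Q*R(u) + 8 = 7*(3 - 6)² + 8 = 7*(-3)² + 8 = 7*9 + 8 = 63 + 8 = 71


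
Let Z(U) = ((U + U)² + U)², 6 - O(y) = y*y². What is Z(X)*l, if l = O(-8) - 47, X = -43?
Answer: 25465372839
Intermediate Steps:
O(y) = 6 - y³ (O(y) = 6 - y*y² = 6 - y³)
Z(U) = (U + 4*U²)² (Z(U) = ((2*U)² + U)² = (4*U² + U)² = (U + 4*U²)²)
l = 471 (l = (6 - 1*(-8)³) - 47 = (6 - 1*(-512)) - 47 = (6 + 512) - 47 = 518 - 47 = 471)
Z(X)*l = ((-43)²*(1 + 4*(-43))²)*471 = (1849*(1 - 172)²)*471 = (1849*(-171)²)*471 = (1849*29241)*471 = 54066609*471 = 25465372839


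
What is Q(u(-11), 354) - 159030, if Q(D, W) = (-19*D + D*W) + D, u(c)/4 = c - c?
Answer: -159030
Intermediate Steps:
u(c) = 0 (u(c) = 4*(c - c) = 4*0 = 0)
Q(D, W) = -18*D + D*W
Q(u(-11), 354) - 159030 = 0*(-18 + 354) - 159030 = 0*336 - 159030 = 0 - 159030 = -159030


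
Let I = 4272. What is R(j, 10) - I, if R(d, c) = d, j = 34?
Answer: -4238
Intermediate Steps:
R(j, 10) - I = 34 - 1*4272 = 34 - 4272 = -4238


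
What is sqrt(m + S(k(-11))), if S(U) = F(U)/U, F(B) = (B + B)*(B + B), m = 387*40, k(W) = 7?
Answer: 2*sqrt(3877) ≈ 124.53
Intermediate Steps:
m = 15480
F(B) = 4*B**2 (F(B) = (2*B)*(2*B) = 4*B**2)
S(U) = 4*U (S(U) = (4*U**2)/U = 4*U)
sqrt(m + S(k(-11))) = sqrt(15480 + 4*7) = sqrt(15480 + 28) = sqrt(15508) = 2*sqrt(3877)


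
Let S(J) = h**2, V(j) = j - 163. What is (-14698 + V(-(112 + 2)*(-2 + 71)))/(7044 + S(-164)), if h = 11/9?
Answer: -1840887/570685 ≈ -3.2257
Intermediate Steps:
h = 11/9 (h = 11*(1/9) = 11/9 ≈ 1.2222)
V(j) = -163 + j
S(J) = 121/81 (S(J) = (11/9)**2 = 121/81)
(-14698 + V(-(112 + 2)*(-2 + 71)))/(7044 + S(-164)) = (-14698 + (-163 - (112 + 2)*(-2 + 71)))/(7044 + 121/81) = (-14698 + (-163 - 114*69))/(570685/81) = (-14698 + (-163 - 1*7866))*(81/570685) = (-14698 + (-163 - 7866))*(81/570685) = (-14698 - 8029)*(81/570685) = -22727*81/570685 = -1840887/570685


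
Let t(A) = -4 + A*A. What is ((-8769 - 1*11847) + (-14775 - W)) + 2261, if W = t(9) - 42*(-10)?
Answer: -33627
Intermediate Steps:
t(A) = -4 + A**2
W = 497 (W = (-4 + 9**2) - 42*(-10) = (-4 + 81) + 420 = 77 + 420 = 497)
((-8769 - 1*11847) + (-14775 - W)) + 2261 = ((-8769 - 1*11847) + (-14775 - 1*497)) + 2261 = ((-8769 - 11847) + (-14775 - 497)) + 2261 = (-20616 - 15272) + 2261 = -35888 + 2261 = -33627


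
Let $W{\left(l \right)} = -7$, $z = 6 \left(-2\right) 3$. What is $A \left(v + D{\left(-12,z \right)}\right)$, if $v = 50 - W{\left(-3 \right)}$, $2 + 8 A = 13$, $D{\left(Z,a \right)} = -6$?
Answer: $\frac{561}{8} \approx 70.125$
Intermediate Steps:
$z = -36$ ($z = \left(-12\right) 3 = -36$)
$A = \frac{11}{8}$ ($A = - \frac{1}{4} + \frac{1}{8} \cdot 13 = - \frac{1}{4} + \frac{13}{8} = \frac{11}{8} \approx 1.375$)
$v = 57$ ($v = 50 - -7 = 50 + 7 = 57$)
$A \left(v + D{\left(-12,z \right)}\right) = \frac{11 \left(57 - 6\right)}{8} = \frac{11}{8} \cdot 51 = \frac{561}{8}$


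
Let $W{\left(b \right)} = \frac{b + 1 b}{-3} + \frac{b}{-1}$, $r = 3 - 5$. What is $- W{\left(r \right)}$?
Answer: $- \frac{10}{3} \approx -3.3333$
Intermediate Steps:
$r = -2$
$W{\left(b \right)} = - \frac{5 b}{3}$ ($W{\left(b \right)} = \left(b + b\right) \left(- \frac{1}{3}\right) + b \left(-1\right) = 2 b \left(- \frac{1}{3}\right) - b = - \frac{2 b}{3} - b = - \frac{5 b}{3}$)
$- W{\left(r \right)} = - \frac{\left(-5\right) \left(-2\right)}{3} = \left(-1\right) \frac{10}{3} = - \frac{10}{3}$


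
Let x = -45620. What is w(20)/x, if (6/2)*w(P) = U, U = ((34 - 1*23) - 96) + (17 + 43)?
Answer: 5/27372 ≈ 0.00018267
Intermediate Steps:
U = -25 (U = ((34 - 23) - 96) + 60 = (11 - 96) + 60 = -85 + 60 = -25)
w(P) = -25/3 (w(P) = (1/3)*(-25) = -25/3)
w(20)/x = -25/3/(-45620) = -25/3*(-1/45620) = 5/27372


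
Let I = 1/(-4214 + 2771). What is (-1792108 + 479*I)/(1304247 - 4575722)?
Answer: 2586012323/4720738425 ≈ 0.54780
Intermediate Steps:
I = -1/1443 (I = 1/(-1443) = -1/1443 ≈ -0.00069300)
(-1792108 + 479*I)/(1304247 - 4575722) = (-1792108 + 479*(-1/1443))/(1304247 - 4575722) = (-1792108 - 479/1443)/(-3271475) = -2586012323/1443*(-1/3271475) = 2586012323/4720738425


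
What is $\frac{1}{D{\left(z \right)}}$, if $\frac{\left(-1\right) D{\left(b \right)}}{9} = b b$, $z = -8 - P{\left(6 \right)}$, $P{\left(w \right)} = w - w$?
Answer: $- \frac{1}{576} \approx -0.0017361$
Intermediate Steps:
$P{\left(w \right)} = 0$
$z = -8$ ($z = -8 - 0 = -8 + 0 = -8$)
$D{\left(b \right)} = - 9 b^{2}$ ($D{\left(b \right)} = - 9 b b = - 9 b^{2}$)
$\frac{1}{D{\left(z \right)}} = \frac{1}{\left(-9\right) \left(-8\right)^{2}} = \frac{1}{\left(-9\right) 64} = \frac{1}{-576} = - \frac{1}{576}$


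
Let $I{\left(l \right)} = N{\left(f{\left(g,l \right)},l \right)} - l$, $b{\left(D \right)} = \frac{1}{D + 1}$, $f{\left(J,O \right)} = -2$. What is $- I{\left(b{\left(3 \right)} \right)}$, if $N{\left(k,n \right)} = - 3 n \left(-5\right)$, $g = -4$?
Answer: $- \frac{7}{2} \approx -3.5$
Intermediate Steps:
$N{\left(k,n \right)} = 15 n$
$b{\left(D \right)} = \frac{1}{1 + D}$
$I{\left(l \right)} = 14 l$ ($I{\left(l \right)} = 15 l - l = 14 l$)
$- I{\left(b{\left(3 \right)} \right)} = - \frac{14}{1 + 3} = - \frac{14}{4} = \left(-1\right) \frac{7}{2} = - \frac{7}{2}$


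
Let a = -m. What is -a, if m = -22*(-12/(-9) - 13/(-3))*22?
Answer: -8228/3 ≈ -2742.7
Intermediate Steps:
m = -8228/3 (m = -22*(-12*(-⅑) - 13*(-⅓))*22 = -22*(4/3 + 13/3)*22 = -22*17/3*22 = -374/3*22 = -8228/3 ≈ -2742.7)
a = 8228/3 (a = -1*(-8228/3) = 8228/3 ≈ 2742.7)
-a = -1*8228/3 = -8228/3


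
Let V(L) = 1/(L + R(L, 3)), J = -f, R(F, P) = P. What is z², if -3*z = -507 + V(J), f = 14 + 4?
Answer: 57851236/2025 ≈ 28569.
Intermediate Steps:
f = 18
J = -18 (J = -1*18 = -18)
V(L) = 1/(3 + L) (V(L) = 1/(L + 3) = 1/(3 + L))
z = 7606/45 (z = -(-507 + 1/(3 - 18))/3 = -(-507 + 1/(-15))/3 = -(-507 - 1/15)/3 = -⅓*(-7606/15) = 7606/45 ≈ 169.02)
z² = (7606/45)² = 57851236/2025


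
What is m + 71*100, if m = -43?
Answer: 7057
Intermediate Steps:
m + 71*100 = -43 + 71*100 = -43 + 7100 = 7057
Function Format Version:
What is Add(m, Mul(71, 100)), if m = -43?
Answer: 7057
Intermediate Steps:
Add(m, Mul(71, 100)) = Add(-43, Mul(71, 100)) = Add(-43, 7100) = 7057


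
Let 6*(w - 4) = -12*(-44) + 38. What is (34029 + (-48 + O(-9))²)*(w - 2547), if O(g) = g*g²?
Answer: -1561656756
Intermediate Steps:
O(g) = g³
w = 295/3 (w = 4 + (-12*(-44) + 38)/6 = 4 + (528 + 38)/6 = 4 + (⅙)*566 = 4 + 283/3 = 295/3 ≈ 98.333)
(34029 + (-48 + O(-9))²)*(w - 2547) = (34029 + (-48 + (-9)³)²)*(295/3 - 2547) = (34029 + (-48 - 729)²)*(-7346/3) = (34029 + (-777)²)*(-7346/3) = (34029 + 603729)*(-7346/3) = 637758*(-7346/3) = -1561656756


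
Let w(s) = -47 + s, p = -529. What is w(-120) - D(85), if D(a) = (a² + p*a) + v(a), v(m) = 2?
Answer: 37571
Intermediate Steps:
D(a) = 2 + a² - 529*a (D(a) = (a² - 529*a) + 2 = 2 + a² - 529*a)
w(-120) - D(85) = (-47 - 120) - (2 + 85² - 529*85) = -167 - (2 + 7225 - 44965) = -167 - 1*(-37738) = -167 + 37738 = 37571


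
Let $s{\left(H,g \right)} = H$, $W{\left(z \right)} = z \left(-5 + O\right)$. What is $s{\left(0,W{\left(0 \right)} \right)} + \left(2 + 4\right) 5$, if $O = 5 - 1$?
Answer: $30$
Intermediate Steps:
$O = 4$ ($O = 5 - 1 = 4$)
$W{\left(z \right)} = - z$ ($W{\left(z \right)} = z \left(-5 + 4\right) = z \left(-1\right) = - z$)
$s{\left(0,W{\left(0 \right)} \right)} + \left(2 + 4\right) 5 = 0 + \left(2 + 4\right) 5 = 0 + 6 \cdot 5 = 0 + 30 = 30$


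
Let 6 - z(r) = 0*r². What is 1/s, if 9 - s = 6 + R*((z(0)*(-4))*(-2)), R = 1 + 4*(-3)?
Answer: 1/531 ≈ 0.0018832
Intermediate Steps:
R = -11 (R = 1 - 12 = -11)
z(r) = 6 (z(r) = 6 - 0*r² = 6 - 1*0 = 6 + 0 = 6)
s = 531 (s = 9 - (6 - 11*6*(-4)*(-2)) = 9 - (6 - (-264)*(-2)) = 9 - (6 - 11*48) = 9 - (6 - 528) = 9 - 1*(-522) = 9 + 522 = 531)
1/s = 1/531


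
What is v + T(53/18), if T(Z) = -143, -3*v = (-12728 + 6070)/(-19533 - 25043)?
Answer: -9564881/66864 ≈ -143.05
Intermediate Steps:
v = -3329/66864 (v = -(-12728 + 6070)/(3*(-19533 - 25043)) = -(-6658)/(3*(-44576)) = -(-6658)*(-1)/(3*44576) = -⅓*3329/22288 = -3329/66864 ≈ -0.049788)
v + T(53/18) = -3329/66864 - 143 = -9564881/66864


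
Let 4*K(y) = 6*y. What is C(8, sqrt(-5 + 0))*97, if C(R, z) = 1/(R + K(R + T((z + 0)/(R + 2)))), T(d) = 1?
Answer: 194/43 ≈ 4.5116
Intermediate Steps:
K(y) = 3*y/2 (K(y) = (6*y)/4 = 3*y/2)
C(R, z) = 1/(3/2 + 5*R/2) (C(R, z) = 1/(R + 3*(R + 1)/2) = 1/(R + 3*(1 + R)/2) = 1/(R + (3/2 + 3*R/2)) = 1/(3/2 + 5*R/2))
C(8, sqrt(-5 + 0))*97 = (2/(3 + 5*8))*97 = (2/(3 + 40))*97 = (2/43)*97 = 194/43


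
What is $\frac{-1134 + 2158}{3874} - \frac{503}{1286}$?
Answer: $- \frac{315879}{2490982} \approx -0.12681$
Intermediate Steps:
$\frac{-1134 + 2158}{3874} - \frac{503}{1286} = 1024 \cdot \frac{1}{3874} - \frac{503}{1286} = \frac{512}{1937} - \frac{503}{1286} = - \frac{315879}{2490982}$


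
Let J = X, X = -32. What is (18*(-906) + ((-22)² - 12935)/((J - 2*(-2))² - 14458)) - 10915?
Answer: -372234851/13674 ≈ -27222.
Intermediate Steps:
J = -32
(18*(-906) + ((-22)² - 12935)/((J - 2*(-2))² - 14458)) - 10915 = (18*(-906) + ((-22)² - 12935)/((-32 - 2*(-2))² - 14458)) - 10915 = (-16308 + (484 - 12935)/((-32 + 4)² - 14458)) - 10915 = (-16308 - 12451/((-28)² - 14458)) - 10915 = (-16308 - 12451/(784 - 14458)) - 10915 = (-16308 - 12451/(-13674)) - 10915 = (-16308 - 12451*(-1/13674)) - 10915 = (-16308 + 12451/13674) - 10915 = -222983141/13674 - 10915 = -372234851/13674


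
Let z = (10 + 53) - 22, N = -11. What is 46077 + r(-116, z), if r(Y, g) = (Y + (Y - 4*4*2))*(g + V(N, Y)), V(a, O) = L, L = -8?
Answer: 37365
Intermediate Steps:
V(a, O) = -8
z = 41 (z = 63 - 22 = 41)
r(Y, g) = (-32 + 2*Y)*(-8 + g) (r(Y, g) = (Y + (Y - 4*4*2))*(g - 8) = (Y + (Y - 16*2))*(-8 + g) = (Y + (Y - 1*32))*(-8 + g) = (Y + (Y - 32))*(-8 + g) = (Y + (-32 + Y))*(-8 + g) = (-32 + 2*Y)*(-8 + g))
46077 + r(-116, z) = 46077 + (256 - 32*41 - 16*(-116) + 2*(-116)*41) = 46077 + (256 - 1312 + 1856 - 9512) = 46077 - 8712 = 37365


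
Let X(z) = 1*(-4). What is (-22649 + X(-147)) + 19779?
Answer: -2874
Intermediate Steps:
X(z) = -4
(-22649 + X(-147)) + 19779 = (-22649 - 4) + 19779 = -22653 + 19779 = -2874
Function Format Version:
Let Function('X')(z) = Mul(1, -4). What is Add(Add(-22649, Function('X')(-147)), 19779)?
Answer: -2874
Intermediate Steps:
Function('X')(z) = -4
Add(Add(-22649, Function('X')(-147)), 19779) = Add(Add(-22649, -4), 19779) = Add(-22653, 19779) = -2874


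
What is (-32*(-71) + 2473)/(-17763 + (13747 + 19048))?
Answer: 4745/15032 ≈ 0.31566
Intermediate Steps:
(-32*(-71) + 2473)/(-17763 + (13747 + 19048)) = (2272 + 2473)/(-17763 + 32795) = 4745/15032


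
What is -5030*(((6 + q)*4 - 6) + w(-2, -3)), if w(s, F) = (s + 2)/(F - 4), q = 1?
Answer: -110660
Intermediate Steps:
w(s, F) = (2 + s)/(-4 + F)
-5030*(((6 + q)*4 - 6) + w(-2, -3)) = -5030*(((6 + 1)*4 - 6) + (2 - 2)/(-4 - 3)) = -5030*((7*4 - 6) + 0/(-7)) = -5030*((28 - 6) - 1/7*0) = -5030*(22 + 0) = -5030*22 = -110660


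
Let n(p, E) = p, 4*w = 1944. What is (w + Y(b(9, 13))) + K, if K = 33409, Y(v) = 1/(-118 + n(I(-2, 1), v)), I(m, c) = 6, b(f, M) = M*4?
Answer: 3796239/112 ≈ 33895.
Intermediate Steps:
b(f, M) = 4*M
w = 486 (w = (¼)*1944 = 486)
Y(v) = -1/112 (Y(v) = 1/(-118 + 6) = 1/(-112) = -1/112)
(w + Y(b(9, 13))) + K = (486 - 1/112) + 33409 = 54431/112 + 33409 = 3796239/112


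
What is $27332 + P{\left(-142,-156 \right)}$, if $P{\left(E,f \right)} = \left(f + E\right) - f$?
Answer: $27190$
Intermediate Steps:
$P{\left(E,f \right)} = E$ ($P{\left(E,f \right)} = \left(E + f\right) - f = E$)
$27332 + P{\left(-142,-156 \right)} = 27332 - 142 = 27190$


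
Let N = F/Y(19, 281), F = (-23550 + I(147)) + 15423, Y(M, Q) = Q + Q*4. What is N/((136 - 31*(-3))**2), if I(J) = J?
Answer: -1596/14735921 ≈ -0.00010831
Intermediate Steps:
Y(M, Q) = 5*Q (Y(M, Q) = Q + 4*Q = 5*Q)
F = -7980 (F = (-23550 + 147) + 15423 = -23403 + 15423 = -7980)
N = -1596/281 (N = -7980/(5*281) = -7980/1405 = -7980*1/1405 = -1596/281 ≈ -5.6797)
N/((136 - 31*(-3))**2) = -1596/(281*(136 - 31*(-3))**2) = -1596/(281*(136 + 93)**2) = -1596/(281*(229**2)) = -1596/281/52441 = -1596/281*1/52441 = -1596/14735921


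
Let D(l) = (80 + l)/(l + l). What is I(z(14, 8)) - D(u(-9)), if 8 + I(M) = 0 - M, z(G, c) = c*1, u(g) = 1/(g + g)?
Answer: 1407/2 ≈ 703.50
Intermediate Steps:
u(g) = 1/(2*g)
z(G, c) = c
I(M) = -8 - M (I(M) = -8 + (0 - M) = -8 - M)
D(l) = (80 + l)/(2*l) (D(l) = (80 + l)/((2*l)) = (80 + l)*(1/(2*l)) = (80 + l)/(2*l))
I(z(14, 8)) - D(u(-9)) = (-8 - 1*8) - (80 + (½)/(-9))/(2*((½)/(-9))) = (-8 - 8) - (80 + (½)*(-⅑))/(2*((½)*(-⅑))) = -16 - (80 - 1/18)/(2*(-1/18)) = -16 - (-18)*1439/(2*18) = -16 - 1*(-1439/2) = -16 + 1439/2 = 1407/2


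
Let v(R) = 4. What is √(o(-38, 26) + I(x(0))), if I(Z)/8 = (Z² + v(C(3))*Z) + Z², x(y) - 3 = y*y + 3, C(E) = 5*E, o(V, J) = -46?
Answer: 19*√2 ≈ 26.870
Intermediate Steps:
x(y) = 6 + y² (x(y) = 3 + (y*y + 3) = 3 + (y² + 3) = 3 + (3 + y²) = 6 + y²)
I(Z) = 16*Z² + 32*Z (I(Z) = 8*((Z² + 4*Z) + Z²) = 8*(2*Z² + 4*Z) = 16*Z² + 32*Z)
√(o(-38, 26) + I(x(0))) = √(-46 + 16*(6 + 0²)*(2 + (6 + 0²))) = √(-46 + 16*(6 + 0)*(2 + (6 + 0))) = √(-46 + 16*6*(2 + 6)) = √(-46 + 16*6*8) = √(-46 + 768) = √722 = 19*√2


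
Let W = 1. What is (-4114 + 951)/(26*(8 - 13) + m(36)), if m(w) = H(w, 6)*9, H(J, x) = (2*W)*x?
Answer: 3163/22 ≈ 143.77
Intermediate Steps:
H(J, x) = 2*x (H(J, x) = (2*1)*x = 2*x)
m(w) = 108 (m(w) = (2*6)*9 = 12*9 = 108)
(-4114 + 951)/(26*(8 - 13) + m(36)) = (-4114 + 951)/(26*(8 - 13) + 108) = -3163/(26*(-5) + 108) = -3163/(-130 + 108) = -3163/(-22) = -3163*(-1/22) = 3163/22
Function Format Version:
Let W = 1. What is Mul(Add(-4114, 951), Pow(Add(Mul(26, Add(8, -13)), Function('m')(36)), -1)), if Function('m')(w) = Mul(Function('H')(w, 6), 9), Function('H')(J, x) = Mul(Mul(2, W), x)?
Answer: Rational(3163, 22) ≈ 143.77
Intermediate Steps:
Function('H')(J, x) = Mul(2, x) (Function('H')(J, x) = Mul(Mul(2, 1), x) = Mul(2, x))
Function('m')(w) = 108 (Function('m')(w) = Mul(Mul(2, 6), 9) = Mul(12, 9) = 108)
Mul(Add(-4114, 951), Pow(Add(Mul(26, Add(8, -13)), Function('m')(36)), -1)) = Mul(Add(-4114, 951), Pow(Add(Mul(26, Add(8, -13)), 108), -1)) = Mul(-3163, Pow(Add(Mul(26, -5), 108), -1)) = Mul(-3163, Pow(Add(-130, 108), -1)) = Mul(-3163, Pow(-22, -1)) = Mul(-3163, Rational(-1, 22)) = Rational(3163, 22)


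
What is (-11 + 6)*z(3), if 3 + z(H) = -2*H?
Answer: 45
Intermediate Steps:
z(H) = -3 - 2*H
(-11 + 6)*z(3) = (-11 + 6)*(-3 - 2*3) = -5*(-3 - 6) = -5*(-9) = 45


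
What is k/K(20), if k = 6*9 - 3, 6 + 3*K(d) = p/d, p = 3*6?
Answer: -30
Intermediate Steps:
p = 18
K(d) = -2 + 6/d (K(d) = -2 + (18/d)/3 = -2 + 6/d)
k = 51 (k = 54 - 3 = 51)
k/K(20) = 51/(-2 + 6/20) = 51/(-2 + 6*(1/20)) = 51/(-2 + 3/10) = 51/(-17/10) = 51*(-10/17) = -30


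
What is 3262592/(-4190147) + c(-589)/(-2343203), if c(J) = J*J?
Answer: -9098565349563/9818365020841 ≈ -0.92669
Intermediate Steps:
c(J) = J**2
3262592/(-4190147) + c(-589)/(-2343203) = 3262592/(-4190147) + (-589)**2/(-2343203) = 3262592*(-1/4190147) + 346921*(-1/2343203) = -3262592/4190147 - 346921/2343203 = -9098565349563/9818365020841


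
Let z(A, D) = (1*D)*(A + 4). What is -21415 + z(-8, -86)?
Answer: -21071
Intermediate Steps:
z(A, D) = D*(4 + A)
-21415 + z(-8, -86) = -21415 - 86*(4 - 8) = -21415 - 86*(-4) = -21415 + 344 = -21071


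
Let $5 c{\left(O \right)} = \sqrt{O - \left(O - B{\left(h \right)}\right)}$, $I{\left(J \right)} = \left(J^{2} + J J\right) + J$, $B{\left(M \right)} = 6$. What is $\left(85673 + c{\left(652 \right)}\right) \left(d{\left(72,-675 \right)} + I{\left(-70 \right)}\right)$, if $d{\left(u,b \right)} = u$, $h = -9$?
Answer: $839766746 + \frac{9802 \sqrt{6}}{5} \approx 8.3977 \cdot 10^{8}$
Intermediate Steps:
$I{\left(J \right)} = J + 2 J^{2}$ ($I{\left(J \right)} = \left(J^{2} + J^{2}\right) + J = 2 J^{2} + J = J + 2 J^{2}$)
$c{\left(O \right)} = \frac{\sqrt{6}}{5}$ ($c{\left(O \right)} = \frac{\sqrt{O - \left(-6 + O\right)}}{5} = \frac{\sqrt{6}}{5}$)
$\left(85673 + c{\left(652 \right)}\right) \left(d{\left(72,-675 \right)} + I{\left(-70 \right)}\right) = \left(85673 + \frac{\sqrt{6}}{5}\right) \left(72 - 70 \left(1 + 2 \left(-70\right)\right)\right) = \left(85673 + \frac{\sqrt{6}}{5}\right) \left(72 - 70 \left(1 - 140\right)\right) = \left(85673 + \frac{\sqrt{6}}{5}\right) \left(72 - -9730\right) = \left(85673 + \frac{\sqrt{6}}{5}\right) \left(72 + 9730\right) = \left(85673 + \frac{\sqrt{6}}{5}\right) 9802 = 839766746 + \frac{9802 \sqrt{6}}{5}$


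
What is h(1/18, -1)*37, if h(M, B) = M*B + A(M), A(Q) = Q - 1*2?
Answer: -74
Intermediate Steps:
A(Q) = -2 + Q (A(Q) = Q - 2 = -2 + Q)
h(M, B) = -2 + M + B*M (h(M, B) = M*B + (-2 + M) = B*M + (-2 + M) = -2 + M + B*M)
h(1/18, -1)*37 = (-2 + 1/18 - 1/18)*37 = -2*37 = -74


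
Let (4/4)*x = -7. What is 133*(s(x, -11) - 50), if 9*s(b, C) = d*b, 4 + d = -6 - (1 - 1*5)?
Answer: -18088/3 ≈ -6029.3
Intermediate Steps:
x = -7
d = -6 (d = -4 + (-6 - (1 - 1*5)) = -4 + (-6 - (1 - 5)) = -4 + (-6 - 1*(-4)) = -4 + (-6 + 4) = -4 - 2 = -6)
s(b, C) = -2*b/3 (s(b, C) = (-6*b)/9 = -2*b/3)
133*(s(x, -11) - 50) = 133*(-2/3*(-7) - 50) = 133*(14/3 - 50) = 133*(-136/3) = -18088/3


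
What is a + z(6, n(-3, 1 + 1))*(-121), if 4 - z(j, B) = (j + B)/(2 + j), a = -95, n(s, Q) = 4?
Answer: -1711/4 ≈ -427.75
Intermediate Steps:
z(j, B) = 4 - (B + j)/(2 + j) (z(j, B) = 4 - (j + B)/(2 + j) = 4 - (B + j)/(2 + j))
a + z(6, n(-3, 1 + 1))*(-121) = -95 + ((8 - 1*4 + 3*6)/(2 + 6))*(-121) = -95 + ((8 - 4 + 18)/8)*(-121) = -95 + ((1/8)*22)*(-121) = -95 + (11/4)*(-121) = -95 - 1331/4 = -1711/4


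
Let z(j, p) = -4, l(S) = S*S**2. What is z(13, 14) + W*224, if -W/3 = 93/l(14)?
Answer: -1312/49 ≈ -26.776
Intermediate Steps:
l(S) = S**3
W = -279/2744 (W = -279/(14**3) = -279/2744 ≈ -0.10168)
z(13, 14) + W*224 = -4 - 279/2744*224 = -4 - 1116/49 = -1312/49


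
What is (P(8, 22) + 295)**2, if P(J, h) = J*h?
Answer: 221841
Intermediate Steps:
(P(8, 22) + 295)**2 = (8*22 + 295)**2 = (176 + 295)**2 = 471**2 = 221841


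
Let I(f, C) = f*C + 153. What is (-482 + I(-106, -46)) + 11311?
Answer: 15858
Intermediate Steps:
I(f, C) = 153 + C*f (I(f, C) = C*f + 153 = 153 + C*f)
(-482 + I(-106, -46)) + 11311 = (-482 + (153 - 46*(-106))) + 11311 = (-482 + (153 + 4876)) + 11311 = (-482 + 5029) + 11311 = 4547 + 11311 = 15858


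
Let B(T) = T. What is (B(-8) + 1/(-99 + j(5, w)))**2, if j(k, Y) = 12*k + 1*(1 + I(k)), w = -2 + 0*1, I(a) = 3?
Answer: 78961/1225 ≈ 64.458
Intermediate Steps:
w = -2 (w = -2 + 0 = -2)
j(k, Y) = 4 + 12*k (j(k, Y) = 12*k + 1*(1 + 3) = 12*k + 1*4 = 12*k + 4 = 4 + 12*k)
(B(-8) + 1/(-99 + j(5, w)))**2 = (-8 + 1/(-99 + (4 + 12*5)))**2 = (-8 + 1/(-99 + (4 + 60)))**2 = (-8 + 1/(-99 + 64))**2 = (-8 + 1/(-35))**2 = (-8 - 1/35)**2 = (-281/35)**2 = 78961/1225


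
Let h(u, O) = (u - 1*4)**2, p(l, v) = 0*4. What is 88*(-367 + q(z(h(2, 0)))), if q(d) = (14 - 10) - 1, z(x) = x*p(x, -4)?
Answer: -32032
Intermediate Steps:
p(l, v) = 0
h(u, O) = (-4 + u)**2 (h(u, O) = (u - 4)**2 = (-4 + u)**2)
z(x) = 0 (z(x) = x*0 = 0)
q(d) = 3 (q(d) = 4 - 1 = 3)
88*(-367 + q(z(h(2, 0)))) = 88*(-367 + 3) = 88*(-364) = -32032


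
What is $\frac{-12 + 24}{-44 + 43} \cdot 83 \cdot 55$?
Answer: $-54780$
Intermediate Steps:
$\frac{-12 + 24}{-44 + 43} \cdot 83 \cdot 55 = \frac{12}{-1} \cdot 83 \cdot 55 = 12 \left(-1\right) 83 \cdot 55 = \left(-12\right) 83 \cdot 55 = \left(-996\right) 55 = -54780$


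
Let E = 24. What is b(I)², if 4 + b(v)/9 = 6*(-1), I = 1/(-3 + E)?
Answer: 8100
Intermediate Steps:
I = 1/21 (I = 1/(-3 + 24) = 1/21 ≈ 0.047619)
b(v) = -90 (b(v) = -36 + 9*(6*(-1)) = -36 + 9*(-6) = -36 - 54 = -90)
b(I)² = (-90)² = 8100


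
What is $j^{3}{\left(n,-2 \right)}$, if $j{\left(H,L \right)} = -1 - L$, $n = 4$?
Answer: $1$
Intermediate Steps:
$j^{3}{\left(n,-2 \right)} = \left(-1 - -2\right)^{3} = \left(-1 + 2\right)^{3} = 1^{3} = 1$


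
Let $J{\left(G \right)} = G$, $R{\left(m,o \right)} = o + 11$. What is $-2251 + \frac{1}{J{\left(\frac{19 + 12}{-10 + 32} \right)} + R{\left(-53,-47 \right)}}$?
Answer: $- \frac{1713033}{761} \approx -2251.0$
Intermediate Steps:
$R{\left(m,o \right)} = 11 + o$
$-2251 + \frac{1}{J{\left(\frac{19 + 12}{-10 + 32} \right)} + R{\left(-53,-47 \right)}} = -2251 + \frac{1}{\frac{19 + 12}{-10 + 32} + \left(11 - 47\right)} = -2251 + \frac{1}{\frac{31}{22} - 36} = -2251 + \frac{1}{- \frac{761}{22}} = -2251 - \frac{22}{761} = - \frac{1713033}{761}$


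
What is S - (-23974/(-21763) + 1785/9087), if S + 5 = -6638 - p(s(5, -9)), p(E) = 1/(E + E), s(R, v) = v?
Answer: -7883807537929/1186562286 ≈ -6644.2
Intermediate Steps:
p(E) = 1/(2*E)
S = -119573/18 (S = -5 + (-6638 - 1/(2*(-9))) = -5 + (-6638 - (-1)/(2*9)) = -5 + (-6638 - 1*(-1/18)) = -5 + (-6638 + 1/18) = -5 - 119483/18 = -119573/18 ≈ -6642.9)
S - (-23974/(-21763) + 1785/9087) = -119573/18 - (-23974/(-21763) + 1785/9087) = -119573/18 - (-23974*(-1/21763) + 1785*(1/9087)) = -119573/18 - (23974/21763 + 595/3029) = -119573/18 - 1*85566231/65920127 = -119573/18 - 85566231/65920127 = -7883807537929/1186562286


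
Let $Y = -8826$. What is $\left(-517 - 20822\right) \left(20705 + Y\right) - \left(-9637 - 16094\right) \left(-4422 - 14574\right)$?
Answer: $-742272057$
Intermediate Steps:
$\left(-517 - 20822\right) \left(20705 + Y\right) - \left(-9637 - 16094\right) \left(-4422 - 14574\right) = \left(-517 - 20822\right) \left(20705 - 8826\right) - \left(-9637 - 16094\right) \left(-4422 - 14574\right) = \left(-21339\right) 11879 - \left(-25731\right) \left(-18996\right) = -253485981 - 488786076 = -742272057$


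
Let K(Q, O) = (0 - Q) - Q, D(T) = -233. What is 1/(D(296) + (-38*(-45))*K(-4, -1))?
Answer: 1/13447 ≈ 7.4366e-5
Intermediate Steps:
K(Q, O) = -2*Q (K(Q, O) = -Q - Q = -2*Q)
1/(D(296) + (-38*(-45))*K(-4, -1)) = 1/(-233 + (-38*(-45))*(-2*(-4))) = 1/(-233 + 1710*8) = 1/(-233 + 13680) = 1/13447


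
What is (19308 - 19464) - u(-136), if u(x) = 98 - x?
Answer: -390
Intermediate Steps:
(19308 - 19464) - u(-136) = (19308 - 19464) - (98 - 1*(-136)) = -156 - (98 + 136) = -156 - 1*234 = -156 - 234 = -390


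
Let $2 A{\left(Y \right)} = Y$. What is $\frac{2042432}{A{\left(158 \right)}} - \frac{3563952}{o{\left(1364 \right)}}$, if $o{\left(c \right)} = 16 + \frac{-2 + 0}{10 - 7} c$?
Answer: $\frac{789796798}{26465} \approx 29843.0$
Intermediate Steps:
$A{\left(Y \right)} = \frac{Y}{2}$
$o{\left(c \right)} = 16 - \frac{2 c}{3}$ ($o{\left(c \right)} = 16 + - \frac{2}{3} c = 16 + \left(-2\right) \frac{1}{3} c = 16 - \frac{2 c}{3}$)
$\frac{2042432}{A{\left(158 \right)}} - \frac{3563952}{o{\left(1364 \right)}} = \frac{2042432}{\frac{1}{2} \cdot 158} - \frac{3563952}{16 - \frac{2728}{3}} = \frac{2042432}{79} - \frac{3563952}{16 - \frac{2728}{3}} = 2042432 \cdot \frac{1}{79} - \frac{3563952}{- \frac{2680}{3}} = \frac{2042432}{79} - - \frac{1336482}{335} = \frac{2042432}{79} + \frac{1336482}{335} = \frac{789796798}{26465}$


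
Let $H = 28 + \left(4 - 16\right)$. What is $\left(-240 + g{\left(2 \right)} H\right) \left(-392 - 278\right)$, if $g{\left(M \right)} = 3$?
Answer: $128640$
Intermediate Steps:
$H = 16$ ($H = 28 - 12 = 16$)
$\left(-240 + g{\left(2 \right)} H\right) \left(-392 - 278\right) = \left(-240 + 3 \cdot 16\right) \left(-392 - 278\right) = \left(-240 + 48\right) \left(-392 - 278\right) = - 192 \left(-392 - 278\right) = \left(-192\right) \left(-670\right) = 128640$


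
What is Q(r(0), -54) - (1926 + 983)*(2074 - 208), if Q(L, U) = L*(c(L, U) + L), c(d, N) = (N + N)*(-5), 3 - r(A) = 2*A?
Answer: -5426565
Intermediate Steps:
r(A) = 3 - 2*A
c(d, N) = -10*N (c(d, N) = (2*N)*(-5) = -10*N)
Q(L, U) = L*(L - 10*U) (Q(L, U) = L*(-10*U + L) = L*(L - 10*U))
Q(r(0), -54) - (1926 + 983)*(2074 - 208) = (3 - 2*0)*((3 - 2*0) - 10*(-54)) - (1926 + 983)*(2074 - 208) = (3 + 0)*((3 + 0) + 540) - 2909*1866 = 3*(3 + 540) - 1*5428194 = 3*543 - 5428194 = 1629 - 5428194 = -5426565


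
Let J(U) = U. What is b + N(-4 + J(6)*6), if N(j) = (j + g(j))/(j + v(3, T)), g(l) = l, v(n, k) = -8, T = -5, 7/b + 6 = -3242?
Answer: 3709/1392 ≈ 2.6645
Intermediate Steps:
b = -1/464 (b = 7/(-6 - 3242) = 7/(-3248) = 7*(-1/3248) = -1/464 ≈ -0.0021552)
N(j) = 2*j/(-8 + j) (N(j) = (j + j)/(j - 8) = (2*j)/(-8 + j) = 2*j/(-8 + j))
b + N(-4 + J(6)*6) = -1/464 + 2*(-4 + 6*6)/(-8 + (-4 + 6*6)) = -1/464 + 2*(-4 + 36)/(-8 + (-4 + 36)) = -1/464 + 2*32/(-8 + 32) = -1/464 + 2*32/24 = -1/464 + 2*32*(1/24) = -1/464 + 8/3 = 3709/1392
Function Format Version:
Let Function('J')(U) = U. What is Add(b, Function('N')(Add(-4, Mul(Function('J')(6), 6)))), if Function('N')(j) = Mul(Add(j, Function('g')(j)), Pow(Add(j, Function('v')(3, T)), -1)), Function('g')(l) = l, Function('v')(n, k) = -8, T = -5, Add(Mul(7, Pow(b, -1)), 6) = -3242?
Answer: Rational(3709, 1392) ≈ 2.6645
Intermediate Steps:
b = Rational(-1, 464) (b = Mul(7, Pow(Add(-6, -3242), -1)) = Mul(7, Pow(-3248, -1)) = Mul(7, Rational(-1, 3248)) = Rational(-1, 464) ≈ -0.0021552)
Function('N')(j) = Mul(2, j, Pow(Add(-8, j), -1)) (Function('N')(j) = Mul(Add(j, j), Pow(Add(j, -8), -1)) = Mul(Mul(2, j), Pow(Add(-8, j), -1)) = Mul(2, j, Pow(Add(-8, j), -1)))
Add(b, Function('N')(Add(-4, Mul(Function('J')(6), 6)))) = Add(Rational(-1, 464), Mul(2, Add(-4, Mul(6, 6)), Pow(Add(-8, Add(-4, Mul(6, 6))), -1))) = Add(Rational(-1, 464), Mul(2, Add(-4, 36), Pow(Add(-8, Add(-4, 36)), -1))) = Add(Rational(-1, 464), Mul(2, 32, Pow(Add(-8, 32), -1))) = Add(Rational(-1, 464), Mul(2, 32, Pow(24, -1))) = Add(Rational(-1, 464), Mul(2, 32, Rational(1, 24))) = Add(Rational(-1, 464), Rational(8, 3)) = Rational(3709, 1392)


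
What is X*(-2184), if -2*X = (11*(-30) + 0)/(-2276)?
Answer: 90090/569 ≈ 158.33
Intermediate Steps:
X = -165/2276 (X = -(11*(-30) + 0)/(2*(-2276)) = -(-330 + 0)*(-1)/(2*2276) = -(-165)*(-1)/2276 = -½*165/1138 = -165/2276 ≈ -0.072496)
X*(-2184) = -165/2276*(-2184) = 90090/569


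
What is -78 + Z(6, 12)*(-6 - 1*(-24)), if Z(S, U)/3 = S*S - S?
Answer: 1542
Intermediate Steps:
Z(S, U) = -3*S + 3*S² (Z(S, U) = 3*(S*S - S) = 3*(S² - S) = -3*S + 3*S²)
-78 + Z(6, 12)*(-6 - 1*(-24)) = -78 + (3*6*(-1 + 6))*(-6 - 1*(-24)) = -78 + (3*6*5)*(-6 + 24) = -78 + 90*18 = -78 + 1620 = 1542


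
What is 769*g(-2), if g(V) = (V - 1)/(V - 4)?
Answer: 769/2 ≈ 384.50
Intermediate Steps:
g(V) = (-1 + V)/(-4 + V)
769*g(-2) = 769*((-1 - 2)/(-4 - 2)) = 769*(-3/(-6)) = 769*(-⅙*(-3)) = 769*(½) = 769/2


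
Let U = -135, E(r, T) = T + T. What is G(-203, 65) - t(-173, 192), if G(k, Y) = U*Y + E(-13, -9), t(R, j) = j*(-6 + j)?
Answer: -44505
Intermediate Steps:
E(r, T) = 2*T
G(k, Y) = -18 - 135*Y (G(k, Y) = -135*Y + 2*(-9) = -135*Y - 18 = -18 - 135*Y)
G(-203, 65) - t(-173, 192) = (-18 - 135*65) - 192*(-6 + 192) = (-18 - 8775) - 192*186 = -8793 - 1*35712 = -8793 - 35712 = -44505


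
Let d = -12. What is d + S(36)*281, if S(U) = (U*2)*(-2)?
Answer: -40476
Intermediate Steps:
S(U) = -4*U (S(U) = (2*U)*(-2) = -4*U)
d + S(36)*281 = -12 - 4*36*281 = -12 - 144*281 = -12 - 40464 = -40476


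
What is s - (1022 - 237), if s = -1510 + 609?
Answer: -1686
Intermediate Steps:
s = -901
s - (1022 - 237) = -901 - (1022 - 237) = -901 - 1*785 = -901 - 785 = -1686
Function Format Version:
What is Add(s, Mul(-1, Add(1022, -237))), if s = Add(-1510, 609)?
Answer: -1686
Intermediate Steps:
s = -901
Add(s, Mul(-1, Add(1022, -237))) = Add(-901, Mul(-1, Add(1022, -237))) = Add(-901, Mul(-1, 785)) = Add(-901, -785) = -1686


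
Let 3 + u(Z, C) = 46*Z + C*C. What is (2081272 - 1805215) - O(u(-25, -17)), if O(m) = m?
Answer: 276921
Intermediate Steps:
u(Z, C) = -3 + C² + 46*Z (u(Z, C) = -3 + (46*Z + C*C) = -3 + (46*Z + C²) = -3 + (C² + 46*Z) = -3 + C² + 46*Z)
(2081272 - 1805215) - O(u(-25, -17)) = (2081272 - 1805215) - (-3 + (-17)² + 46*(-25)) = 276057 - (-3 + 289 - 1150) = 276057 - 1*(-864) = 276057 + 864 = 276921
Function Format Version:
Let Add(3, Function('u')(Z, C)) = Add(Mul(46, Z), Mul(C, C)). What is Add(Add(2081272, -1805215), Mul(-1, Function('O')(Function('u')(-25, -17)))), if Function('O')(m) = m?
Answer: 276921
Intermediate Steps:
Function('u')(Z, C) = Add(-3, Pow(C, 2), Mul(46, Z)) (Function('u')(Z, C) = Add(-3, Add(Mul(46, Z), Mul(C, C))) = Add(-3, Add(Mul(46, Z), Pow(C, 2))) = Add(-3, Add(Pow(C, 2), Mul(46, Z))) = Add(-3, Pow(C, 2), Mul(46, Z)))
Add(Add(2081272, -1805215), Mul(-1, Function('O')(Function('u')(-25, -17)))) = Add(Add(2081272, -1805215), Mul(-1, Add(-3, Pow(-17, 2), Mul(46, -25)))) = Add(276057, Mul(-1, Add(-3, 289, -1150))) = Add(276057, Mul(-1, -864)) = Add(276057, 864) = 276921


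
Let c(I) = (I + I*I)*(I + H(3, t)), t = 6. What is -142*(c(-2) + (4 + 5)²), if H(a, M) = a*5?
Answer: -15194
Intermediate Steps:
H(a, M) = 5*a
c(I) = (15 + I)*(I + I²) (c(I) = (I + I*I)*(I + 5*3) = (I + I²)*(I + 15) = (I + I²)*(15 + I) = (15 + I)*(I + I²))
-142*(c(-2) + (4 + 5)²) = -142*(-2*(15 + (-2)² + 16*(-2)) + (4 + 5)²) = -142*(-2*(15 + 4 - 32) + 9²) = -142*(-2*(-13) + 81) = -142*(26 + 81) = -142*107 = -15194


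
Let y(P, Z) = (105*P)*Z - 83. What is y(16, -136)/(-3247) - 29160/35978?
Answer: 4064278547/58410283 ≈ 69.582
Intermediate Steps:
y(P, Z) = -83 + 105*P*Z (y(P, Z) = 105*P*Z - 83 = -83 + 105*P*Z)
y(16, -136)/(-3247) - 29160/35978 = (-83 + 105*16*(-136))/(-3247) - 29160/35978 = (-83 - 228480)*(-1/3247) - 29160*1/35978 = -228563*(-1/3247) - 14580/17989 = 228563/3247 - 14580/17989 = 4064278547/58410283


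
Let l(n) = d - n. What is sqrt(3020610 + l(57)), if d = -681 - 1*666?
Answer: sqrt(3019206) ≈ 1737.6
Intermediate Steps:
d = -1347 (d = -681 - 666 = -1347)
l(n) = -1347 - n
sqrt(3020610 + l(57)) = sqrt(3020610 + (-1347 - 1*57)) = sqrt(3020610 + (-1347 - 57)) = sqrt(3020610 - 1404) = sqrt(3019206)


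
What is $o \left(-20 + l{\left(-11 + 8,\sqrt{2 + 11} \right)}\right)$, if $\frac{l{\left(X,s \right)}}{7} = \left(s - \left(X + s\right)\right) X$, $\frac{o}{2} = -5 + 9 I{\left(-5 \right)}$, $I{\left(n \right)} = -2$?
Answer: $3818$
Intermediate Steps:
$o = -46$ ($o = 2 \left(-5 + 9 \left(-2\right)\right) = 2 \left(-5 - 18\right) = 2 \left(-23\right) = -46$)
$l{\left(X,s \right)} = - 7 X^{2}$ ($l{\left(X,s \right)} = 7 \left(s - \left(X + s\right)\right) X = 7 - X X = 7 \left(- X^{2}\right) = - 7 X^{2}$)
$o \left(-20 + l{\left(-11 + 8,\sqrt{2 + 11} \right)}\right) = - 46 \left(-20 - 7 \left(-11 + 8\right)^{2}\right) = - 46 \left(-20 - 7 \left(-3\right)^{2}\right) = - 46 \left(-20 - 63\right) = \left(-46\right) \left(-83\right) = 3818$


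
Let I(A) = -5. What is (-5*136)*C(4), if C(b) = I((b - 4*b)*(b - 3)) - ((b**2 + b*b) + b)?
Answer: 27880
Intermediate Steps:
C(b) = -5 - b - 2*b**2 (C(b) = -5 - ((b**2 + b*b) + b) = -5 - ((b**2 + b**2) + b) = -5 - (2*b**2 + b) = -5 - (b + 2*b**2) = -5 + (-b - 2*b**2) = -5 - b - 2*b**2)
(-5*136)*C(4) = (-5*136)*(-5 - 1*4 - 2*4**2) = -680*(-5 - 4 - 2*16) = -680*(-5 - 4 - 32) = -680*(-41) = 27880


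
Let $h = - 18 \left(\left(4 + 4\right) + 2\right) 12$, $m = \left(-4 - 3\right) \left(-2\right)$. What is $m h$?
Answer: $-30240$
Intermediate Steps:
$m = 14$ ($m = \left(-7\right) \left(-2\right) = 14$)
$h = -2160$ ($h = - 18 \left(8 + 2\right) 12 = \left(-18\right) 10 \cdot 12 = \left(-180\right) 12 = -2160$)
$m h = 14 \left(-2160\right) = -30240$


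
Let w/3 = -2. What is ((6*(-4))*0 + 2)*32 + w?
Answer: 58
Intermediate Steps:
w = -6 (w = 3*(-2) = -6)
((6*(-4))*0 + 2)*32 + w = ((6*(-4))*0 + 2)*32 - 6 = (-24*0 + 2)*32 - 6 = (0 + 2)*32 - 6 = 2*32 - 6 = 64 - 6 = 58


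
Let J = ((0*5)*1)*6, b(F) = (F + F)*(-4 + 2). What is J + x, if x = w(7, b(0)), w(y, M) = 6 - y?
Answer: -1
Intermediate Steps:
b(F) = -4*F (b(F) = (2*F)*(-2) = -4*F)
J = 0 (J = (0*1)*6 = 0*6 = 0)
x = -1 (x = 6 - 1*7 = 6 - 7 = -1)
J + x = 0 - 1 = -1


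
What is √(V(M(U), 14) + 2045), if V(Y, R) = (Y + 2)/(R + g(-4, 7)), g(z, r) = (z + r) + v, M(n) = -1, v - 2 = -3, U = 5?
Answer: √32721/4 ≈ 45.222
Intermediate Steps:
v = -1 (v = 2 - 3 = -1)
g(z, r) = -1 + r + z (g(z, r) = (z + r) - 1 = (r + z) - 1 = -1 + r + z)
V(Y, R) = (2 + Y)/(2 + R) (V(Y, R) = (Y + 2)/(R + (-1 + 7 - 4)) = (2 + Y)/(R + 2) = (2 + Y)/(2 + R))
√(V(M(U), 14) + 2045) = √((2 - 1)/(2 + 14) + 2045) = √(1/16 + 2045) = √(32721/16) = √32721/4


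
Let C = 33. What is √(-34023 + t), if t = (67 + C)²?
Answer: I*√24023 ≈ 154.99*I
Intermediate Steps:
t = 10000 (t = (67 + 33)² = 100² = 10000)
√(-34023 + t) = √(-34023 + 10000) = √(-24023) = I*√24023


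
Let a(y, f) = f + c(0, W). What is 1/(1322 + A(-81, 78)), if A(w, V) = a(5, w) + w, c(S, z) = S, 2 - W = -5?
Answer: 1/1160 ≈ 0.00086207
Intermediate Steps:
W = 7 (W = 2 - 1*(-5) = 2 + 5 = 7)
a(y, f) = f (a(y, f) = f + 0 = f)
A(w, V) = 2*w (A(w, V) = w + w = 2*w)
1/(1322 + A(-81, 78)) = 1/(1322 + 2*(-81)) = 1/(1322 - 162) = 1/1160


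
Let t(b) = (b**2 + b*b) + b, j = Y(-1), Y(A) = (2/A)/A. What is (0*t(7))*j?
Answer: 0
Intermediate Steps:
Y(A) = 2/A**2
j = 2 (j = 2/(-1)**2 = 2*1 = 2)
t(b) = b + 2*b**2 (t(b) = (b**2 + b**2) + b = 2*b**2 + b = b + 2*b**2)
(0*t(7))*j = (0*(7*(1 + 2*7)))*2 = (0*(7*(1 + 14)))*2 = (0*(7*15))*2 = (0*105)*2 = 0*2 = 0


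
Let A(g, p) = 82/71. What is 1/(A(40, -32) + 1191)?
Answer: 71/84643 ≈ 0.00083882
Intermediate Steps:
A(g, p) = 82/71 (A(g, p) = 82*(1/71) = 82/71)
1/(A(40, -32) + 1191) = 1/(82/71 + 1191) = 1/(84643/71) = 71/84643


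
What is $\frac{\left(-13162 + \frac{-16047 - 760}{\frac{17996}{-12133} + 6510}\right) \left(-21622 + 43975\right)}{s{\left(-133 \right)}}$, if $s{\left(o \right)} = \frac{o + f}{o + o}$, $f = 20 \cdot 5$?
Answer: $- \frac{93654970059062867}{39483917} \approx -2.372 \cdot 10^{9}$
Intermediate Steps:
$f = 100$
$s{\left(o \right)} = \frac{100 + o}{2 o}$ ($s{\left(o \right)} = \frac{o + 100}{o + o} = \frac{100 + o}{2 o}$)
$\frac{\left(-13162 + \frac{-16047 - 760}{\frac{17996}{-12133} + 6510}\right) \left(-21622 + 43975\right)}{s{\left(-133 \right)}} = \frac{\left(-13162 + \frac{-16047 - 760}{\frac{17996}{-12133} + 6510}\right) \left(-21622 + 43975\right)}{\frac{1}{2} \frac{1}{-133} \left(100 - 133\right)} = \frac{\left(-13162 - \frac{16807}{17996 \left(- \frac{1}{12133}\right) + 6510}\right) 22353}{\frac{1}{2} \left(- \frac{1}{133}\right) \left(-33\right)} = \frac{\left(-13162 - \frac{16807}{- \frac{1636}{1103} + 6510}\right) 22353}{\frac{33}{266}} = \left(-13162 - \frac{16807}{\frac{7178894}{1103}}\right) 22353 \cdot \frac{266}{33} = \left(-13162 - \frac{18538121}{7178894}\right) 22353 \cdot \frac{266}{33} = \left(- \frac{94507140949}{7178894}\right) 22353 \cdot \frac{266}{33} = \left(- \frac{2112518121632997}{7178894}\right) \frac{266}{33} = - \frac{93654970059062867}{39483917}$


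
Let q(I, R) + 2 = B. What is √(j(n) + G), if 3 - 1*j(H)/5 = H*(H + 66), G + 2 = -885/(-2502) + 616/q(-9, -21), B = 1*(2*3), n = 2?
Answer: I*√356574198/834 ≈ 22.642*I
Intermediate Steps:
B = 6 (B = 1*6 = 6)
q(I, R) = 4 (q(I, R) = -2 + 6 = 4)
G = 127063/834 (G = -2 + (-885/(-2502) + 616/4) = -2 + (-885*(-1/2502) + 616*(¼)) = -2 + (295/834 + 154) = -2 + 128731/834 = 127063/834 ≈ 152.35)
j(H) = 15 - 5*H*(66 + H) (j(H) = 15 - 5*H*(H + 66) = 15 - 5*H*(66 + H))
√(j(n) + G) = √((15 - 330*2 - 5*2²) + 127063/834) = √((15 - 660 - 5*4) + 127063/834) = √((15 - 660 - 20) + 127063/834) = √(-665 + 127063/834) = √(-427547/834) = I*√356574198/834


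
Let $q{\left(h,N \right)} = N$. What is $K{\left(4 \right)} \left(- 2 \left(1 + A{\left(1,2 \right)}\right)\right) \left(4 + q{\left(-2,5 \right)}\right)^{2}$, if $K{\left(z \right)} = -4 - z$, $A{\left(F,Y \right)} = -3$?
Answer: $-2592$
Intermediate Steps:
$K{\left(4 \right)} \left(- 2 \left(1 + A{\left(1,2 \right)}\right)\right) \left(4 + q{\left(-2,5 \right)}\right)^{2} = \left(-4 - 4\right) \left(- 2 \left(1 - 3\right)\right) \left(4 + 5\right)^{2} = \left(-4 - 4\right) \left(\left(-2\right) \left(-2\right)\right) 9^{2} = \left(-8\right) 4 \cdot 81 = \left(-32\right) 81 = -2592$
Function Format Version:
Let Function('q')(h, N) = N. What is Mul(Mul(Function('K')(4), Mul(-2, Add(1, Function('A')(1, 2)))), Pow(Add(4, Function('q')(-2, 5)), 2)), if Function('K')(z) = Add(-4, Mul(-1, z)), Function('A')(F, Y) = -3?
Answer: -2592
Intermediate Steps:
Mul(Mul(Function('K')(4), Mul(-2, Add(1, Function('A')(1, 2)))), Pow(Add(4, Function('q')(-2, 5)), 2)) = Mul(Mul(Add(-4, Mul(-1, 4)), Mul(-2, Add(1, -3))), Pow(Add(4, 5), 2)) = Mul(Mul(Add(-4, -4), Mul(-2, -2)), Pow(9, 2)) = Mul(Mul(-8, 4), 81) = Mul(-32, 81) = -2592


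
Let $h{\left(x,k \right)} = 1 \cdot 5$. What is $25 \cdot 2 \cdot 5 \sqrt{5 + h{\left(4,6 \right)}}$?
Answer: $250 \sqrt{10} \approx 790.57$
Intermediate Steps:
$h{\left(x,k \right)} = 5$
$25 \cdot 2 \cdot 5 \sqrt{5 + h{\left(4,6 \right)}} = 25 \cdot 2 \cdot 5 \sqrt{5 + 5} = 25 \cdot 10 \sqrt{10} = 250 \sqrt{10}$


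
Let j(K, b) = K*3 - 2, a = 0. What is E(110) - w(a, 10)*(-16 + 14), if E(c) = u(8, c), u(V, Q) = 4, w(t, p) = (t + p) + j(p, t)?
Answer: 80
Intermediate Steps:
j(K, b) = -2 + 3*K (j(K, b) = 3*K - 2 = -2 + 3*K)
w(t, p) = -2 + t + 4*p (w(t, p) = (t + p) + (-2 + 3*p) = (p + t) + (-2 + 3*p) = -2 + t + 4*p)
E(c) = 4
E(110) - w(a, 10)*(-16 + 14) = 4 - (-2 + 0 + 4*10)*(-16 + 14) = 4 - (-2 + 0 + 40)*(-2) = 4 - 38*(-2) = 4 - 1*(-76) = 4 + 76 = 80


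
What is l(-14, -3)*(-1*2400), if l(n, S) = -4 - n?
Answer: -24000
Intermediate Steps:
l(-14, -3)*(-1*2400) = (-4 - 1*(-14))*(-1*2400) = (-4 + 14)*(-2400) = 10*(-2400) = -24000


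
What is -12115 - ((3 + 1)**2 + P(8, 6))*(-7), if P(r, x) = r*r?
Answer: -11555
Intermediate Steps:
P(r, x) = r**2
-12115 - ((3 + 1)**2 + P(8, 6))*(-7) = -12115 - ((3 + 1)**2 + 8**2)*(-7) = -12115 - (4**2 + 64)*(-7) = -12115 - (16 + 64)*(-7) = -12115 - 80*(-7) = -12115 - 1*(-560) = -12115 + 560 = -11555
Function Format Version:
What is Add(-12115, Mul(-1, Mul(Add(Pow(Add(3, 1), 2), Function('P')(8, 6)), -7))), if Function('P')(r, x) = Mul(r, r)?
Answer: -11555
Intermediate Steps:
Function('P')(r, x) = Pow(r, 2)
Add(-12115, Mul(-1, Mul(Add(Pow(Add(3, 1), 2), Function('P')(8, 6)), -7))) = Add(-12115, Mul(-1, Mul(Add(Pow(Add(3, 1), 2), Pow(8, 2)), -7))) = Add(-12115, Mul(-1, Mul(Add(Pow(4, 2), 64), -7))) = Add(-12115, Mul(-1, Mul(Add(16, 64), -7))) = Add(-12115, Mul(-1, Mul(80, -7))) = Add(-12115, Mul(-1, -560)) = Add(-12115, 560) = -11555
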